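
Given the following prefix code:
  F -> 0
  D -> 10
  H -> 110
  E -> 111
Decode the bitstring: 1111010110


Decoding step by step:
Bits 111 -> E
Bits 10 -> D
Bits 10 -> D
Bits 110 -> H


Decoded message: EDDH


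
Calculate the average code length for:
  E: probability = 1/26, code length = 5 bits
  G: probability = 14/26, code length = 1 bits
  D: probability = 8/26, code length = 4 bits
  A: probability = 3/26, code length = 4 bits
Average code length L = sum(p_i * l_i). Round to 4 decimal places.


Weighted contributions p_i * l_i:
  E: (1/26) * 5 = 5/26
  G: (14/26) * 1 = 14/26
  D: (8/26) * 4 = 32/26
  A: (3/26) * 4 = 12/26
Sum = (5 + 14 + 32 + 12)/26 = 63/26

L = 63/26 = 2.4231 bits/symbol


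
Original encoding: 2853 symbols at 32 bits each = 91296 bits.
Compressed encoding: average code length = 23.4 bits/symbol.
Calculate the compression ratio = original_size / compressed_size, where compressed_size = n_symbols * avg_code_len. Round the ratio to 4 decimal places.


original_size = n_symbols * orig_bits = 2853 * 32 = 91296 bits
compressed_size = n_symbols * avg_code_len = 2853 * 23.4 = 66760.2 bits
ratio = original_size / compressed_size = 91296 / 66760.2 = 1.3675

Compression ratio = 1.3675


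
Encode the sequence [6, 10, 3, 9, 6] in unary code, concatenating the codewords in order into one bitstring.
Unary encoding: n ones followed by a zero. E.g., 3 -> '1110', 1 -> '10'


Encode each number as n ones followed by a terminating 0:
  6 -> 1111110 (7 bits)
  10 -> 11111111110 (11 bits)
  3 -> 1110 (4 bits)
  9 -> 1111111110 (10 bits)
  6 -> 1111110 (7 bits)
Total length = 7 + 11 + 4 + 10 + 7 = 39 bits.

Unary([6, 10, 3, 9, 6]) = 111111011111111110111011111111101111110 (39 bits)


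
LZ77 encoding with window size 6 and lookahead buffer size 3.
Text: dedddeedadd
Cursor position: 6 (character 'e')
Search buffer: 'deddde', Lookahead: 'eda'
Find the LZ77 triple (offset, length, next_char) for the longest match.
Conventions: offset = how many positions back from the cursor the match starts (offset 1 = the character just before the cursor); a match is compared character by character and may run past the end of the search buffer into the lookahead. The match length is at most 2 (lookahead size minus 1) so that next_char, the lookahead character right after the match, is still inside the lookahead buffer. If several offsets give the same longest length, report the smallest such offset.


Try each offset into the search buffer:
  offset=1 (pos 5, char 'e'): match length 1
  offset=2 (pos 4, char 'd'): match length 0
  offset=3 (pos 3, char 'd'): match length 0
  offset=4 (pos 2, char 'd'): match length 0
  offset=5 (pos 1, char 'e'): match length 2
  offset=6 (pos 0, char 'd'): match length 0
Longest match has length 2 at offset 5.
next_char = character at position 6 + 2 = 8 -> 'a'

Best match: offset=5, length=2 (matching 'ed' starting at position 1)
LZ77 triple: (5, 2, 'a')


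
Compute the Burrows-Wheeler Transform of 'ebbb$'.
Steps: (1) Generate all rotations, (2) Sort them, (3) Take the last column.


Rotations (sorted):
  0: $ebbb -> last char: b
  1: b$ebb -> last char: b
  2: bb$eb -> last char: b
  3: bbb$e -> last char: e
  4: ebbb$ -> last char: $


BWT = bbbe$


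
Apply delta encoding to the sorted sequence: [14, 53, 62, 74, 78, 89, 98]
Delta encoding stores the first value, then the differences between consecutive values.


First value: 14
Deltas:
  53 - 14 = 39
  62 - 53 = 9
  74 - 62 = 12
  78 - 74 = 4
  89 - 78 = 11
  98 - 89 = 9


Delta encoded: [14, 39, 9, 12, 4, 11, 9]


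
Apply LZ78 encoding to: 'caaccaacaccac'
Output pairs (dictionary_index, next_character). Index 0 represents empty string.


LZ78 encoding steps:
Dictionary: {0: ''}
Step 1: w='' (idx 0), next='c' -> output (0, 'c'), add 'c' as idx 1
Step 2: w='' (idx 0), next='a' -> output (0, 'a'), add 'a' as idx 2
Step 3: w='a' (idx 2), next='c' -> output (2, 'c'), add 'ac' as idx 3
Step 4: w='c' (idx 1), next='a' -> output (1, 'a'), add 'ca' as idx 4
Step 5: w='ac' (idx 3), next='a' -> output (3, 'a'), add 'aca' as idx 5
Step 6: w='c' (idx 1), next='c' -> output (1, 'c'), add 'cc' as idx 6
Step 7: w='ac' (idx 3), end of input -> output (3, '')


Encoded: [(0, 'c'), (0, 'a'), (2, 'c'), (1, 'a'), (3, 'a'), (1, 'c'), (3, '')]


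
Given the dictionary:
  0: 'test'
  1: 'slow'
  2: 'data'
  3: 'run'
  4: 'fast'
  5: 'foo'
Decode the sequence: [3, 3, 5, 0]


Look up each index in the dictionary:
  3 -> 'run'
  3 -> 'run'
  5 -> 'foo'
  0 -> 'test'

Decoded: "run run foo test"


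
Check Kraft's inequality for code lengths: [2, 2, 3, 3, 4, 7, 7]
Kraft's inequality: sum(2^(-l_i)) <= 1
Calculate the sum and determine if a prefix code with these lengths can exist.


Sum = 2^(-2) + 2^(-2) + 2^(-3) + 2^(-3) + 2^(-4) + 2^(-7) + 2^(-7)
    = 0.25 + 0.25 + 0.125 + 0.125 + 0.0625 + 0.0078125 + 0.0078125
    = 106/128 = 0.828125
Since 0.828125 <= 1, Kraft's inequality IS satisfied.
A prefix code with these lengths CAN exist.

Kraft sum = 0.828125. Satisfied.


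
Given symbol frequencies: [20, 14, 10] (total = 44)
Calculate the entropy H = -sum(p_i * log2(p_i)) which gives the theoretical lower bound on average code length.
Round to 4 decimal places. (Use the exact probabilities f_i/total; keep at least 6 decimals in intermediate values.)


Per-symbol terms -p_i * log2(p_i) with p_i = f_i/44:
  p = 20/44 = 0.454545: log2(p) = -1.137504, -p*log2(p) = 0.517047
  p = 14/44 = 0.318182: log2(p) = -1.652077, -p*log2(p) = 0.525661
  p = 10/44 = 0.227273: log2(p) = -2.137504, -p*log2(p) = 0.485796
H = 0.517047 + 0.525661 + 0.485796 = 1.528504

H = 1.5285 bits/symbol


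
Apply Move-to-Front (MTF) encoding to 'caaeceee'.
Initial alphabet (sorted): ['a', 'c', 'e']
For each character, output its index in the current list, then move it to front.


MTF encoding:
'c': index 1 in ['a', 'c', 'e'] -> ['c', 'a', 'e']
'a': index 1 in ['c', 'a', 'e'] -> ['a', 'c', 'e']
'a': index 0 in ['a', 'c', 'e'] -> ['a', 'c', 'e']
'e': index 2 in ['a', 'c', 'e'] -> ['e', 'a', 'c']
'c': index 2 in ['e', 'a', 'c'] -> ['c', 'e', 'a']
'e': index 1 in ['c', 'e', 'a'] -> ['e', 'c', 'a']
'e': index 0 in ['e', 'c', 'a'] -> ['e', 'c', 'a']
'e': index 0 in ['e', 'c', 'a'] -> ['e', 'c', 'a']


Output: [1, 1, 0, 2, 2, 1, 0, 0]


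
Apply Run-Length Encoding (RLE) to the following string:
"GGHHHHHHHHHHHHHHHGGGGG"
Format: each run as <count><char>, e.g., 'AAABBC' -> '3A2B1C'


Scanning runs left to right:
  i=0: run of 'G' x 2 -> '2G'
  i=2: run of 'H' x 15 -> '15H'
  i=17: run of 'G' x 5 -> '5G'

RLE = 2G15H5G


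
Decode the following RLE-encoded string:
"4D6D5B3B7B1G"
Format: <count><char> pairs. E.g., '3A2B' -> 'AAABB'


Expanding each <count><char> pair:
  4D -> 'DDDD'
  6D -> 'DDDDDD'
  5B -> 'BBBBB'
  3B -> 'BBB'
  7B -> 'BBBBBBB'
  1G -> 'G'

Decoded = DDDDDDDDDDBBBBBBBBBBBBBBBG


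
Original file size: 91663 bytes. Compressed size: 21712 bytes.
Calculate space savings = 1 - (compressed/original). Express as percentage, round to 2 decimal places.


ratio = compressed/original = 21712/91663 = 0.236868
savings = 1 - ratio = 1 - 0.236868 = 0.763132
as a percentage: 0.763132 * 100 = 76.31%

Space savings = 1 - 21712/91663 = 76.31%


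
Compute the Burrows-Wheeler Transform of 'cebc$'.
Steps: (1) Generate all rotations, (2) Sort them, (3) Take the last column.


Rotations (sorted):
  0: $cebc -> last char: c
  1: bc$ce -> last char: e
  2: c$ceb -> last char: b
  3: cebc$ -> last char: $
  4: ebc$c -> last char: c


BWT = ceb$c


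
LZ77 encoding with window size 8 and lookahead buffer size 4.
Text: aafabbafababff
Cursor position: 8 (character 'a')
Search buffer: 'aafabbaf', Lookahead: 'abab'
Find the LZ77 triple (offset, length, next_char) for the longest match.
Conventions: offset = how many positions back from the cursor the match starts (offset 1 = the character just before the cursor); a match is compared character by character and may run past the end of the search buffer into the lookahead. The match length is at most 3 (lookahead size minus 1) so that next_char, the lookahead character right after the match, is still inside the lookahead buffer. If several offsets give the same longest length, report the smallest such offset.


Try each offset into the search buffer:
  offset=1 (pos 7, char 'f'): match length 0
  offset=2 (pos 6, char 'a'): match length 1
  offset=3 (pos 5, char 'b'): match length 0
  offset=4 (pos 4, char 'b'): match length 0
  offset=5 (pos 3, char 'a'): match length 2
  offset=6 (pos 2, char 'f'): match length 0
  offset=7 (pos 1, char 'a'): match length 1
  offset=8 (pos 0, char 'a'): match length 1
Longest match has length 2 at offset 5.
next_char = character at position 8 + 2 = 10 -> 'a'

Best match: offset=5, length=2 (matching 'ab' starting at position 3)
LZ77 triple: (5, 2, 'a')


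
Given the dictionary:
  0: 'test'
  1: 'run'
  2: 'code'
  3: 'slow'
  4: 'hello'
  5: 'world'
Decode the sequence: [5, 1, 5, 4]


Look up each index in the dictionary:
  5 -> 'world'
  1 -> 'run'
  5 -> 'world'
  4 -> 'hello'

Decoded: "world run world hello"


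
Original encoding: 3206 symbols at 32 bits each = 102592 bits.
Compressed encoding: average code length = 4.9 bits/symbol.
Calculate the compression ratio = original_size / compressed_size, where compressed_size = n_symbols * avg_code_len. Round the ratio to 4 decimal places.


original_size = n_symbols * orig_bits = 3206 * 32 = 102592 bits
compressed_size = n_symbols * avg_code_len = 3206 * 4.9 = 15709.4 bits
ratio = original_size / compressed_size = 102592 / 15709.4 = 6.5306

Compression ratio = 6.5306


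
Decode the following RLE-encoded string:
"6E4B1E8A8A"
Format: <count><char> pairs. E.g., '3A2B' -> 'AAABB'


Expanding each <count><char> pair:
  6E -> 'EEEEEE'
  4B -> 'BBBB'
  1E -> 'E'
  8A -> 'AAAAAAAA'
  8A -> 'AAAAAAAA'

Decoded = EEEEEEBBBBEAAAAAAAAAAAAAAAA


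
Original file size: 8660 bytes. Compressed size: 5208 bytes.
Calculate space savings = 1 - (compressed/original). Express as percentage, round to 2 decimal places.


ratio = compressed/original = 5208/8660 = 0.601386
savings = 1 - ratio = 1 - 0.601386 = 0.398614
as a percentage: 0.398614 * 100 = 39.86%

Space savings = 1 - 5208/8660 = 39.86%


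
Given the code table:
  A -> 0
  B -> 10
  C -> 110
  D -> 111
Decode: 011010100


Decoding:
0 -> A
110 -> C
10 -> B
10 -> B
0 -> A


Result: ACBBA


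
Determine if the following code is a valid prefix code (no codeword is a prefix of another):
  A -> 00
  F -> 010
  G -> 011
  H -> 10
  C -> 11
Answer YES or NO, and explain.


Checking each pair (does one codeword prefix another?):
  A='00' vs F='010': no prefix
  A='00' vs G='011': no prefix
  A='00' vs H='10': no prefix
  A='00' vs C='11': no prefix
  F='010' vs A='00': no prefix
  F='010' vs G='011': no prefix
  F='010' vs H='10': no prefix
  F='010' vs C='11': no prefix
  G='011' vs A='00': no prefix
  G='011' vs F='010': no prefix
  G='011' vs H='10': no prefix
  G='011' vs C='11': no prefix
  H='10' vs A='00': no prefix
  H='10' vs F='010': no prefix
  H='10' vs G='011': no prefix
  H='10' vs C='11': no prefix
  C='11' vs A='00': no prefix
  C='11' vs F='010': no prefix
  C='11' vs G='011': no prefix
  C='11' vs H='10': no prefix
No violation found over all pairs.

YES -- this is a valid prefix code. No codeword is a prefix of any other codeword.


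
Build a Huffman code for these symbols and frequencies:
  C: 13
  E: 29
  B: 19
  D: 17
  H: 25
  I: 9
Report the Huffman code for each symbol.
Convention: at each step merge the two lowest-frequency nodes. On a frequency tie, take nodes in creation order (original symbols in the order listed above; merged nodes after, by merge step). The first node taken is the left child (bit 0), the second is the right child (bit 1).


Huffman tree construction:
Step 1: Merge I(9) + C(13) = 22
Step 2: Merge D(17) + B(19) = 36
Step 3: Merge (I+C)(22) + H(25) = 47
Step 4: Merge E(29) + (D+B)(36) = 65
Step 5: Merge ((I+C)+H)(47) + (E+(D+B))(65) = 112
Read each symbol's code off the tree from the root (left child = 0, right child = 1).

Codes:
  C: 001 (length 3)
  E: 10 (length 2)
  B: 111 (length 3)
  D: 110 (length 3)
  H: 01 (length 2)
  I: 000 (length 3)
Average code length: 282/112 = 2.5179 bits/symbol


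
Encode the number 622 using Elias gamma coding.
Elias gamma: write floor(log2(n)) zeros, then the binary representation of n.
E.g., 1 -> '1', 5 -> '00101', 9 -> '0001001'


num_bits = floor(log2(622)) + 1 = 10
leading_zeros = num_bits - 1 = 9
binary(622) = 1001101110

Elias gamma(622) = '000000000' + '1001101110' = 0000000001001101110 (19 bits)


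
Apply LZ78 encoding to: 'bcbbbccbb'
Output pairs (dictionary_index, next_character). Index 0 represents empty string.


LZ78 encoding steps:
Dictionary: {0: ''}
Step 1: w='' (idx 0), next='b' -> output (0, 'b'), add 'b' as idx 1
Step 2: w='' (idx 0), next='c' -> output (0, 'c'), add 'c' as idx 2
Step 3: w='b' (idx 1), next='b' -> output (1, 'b'), add 'bb' as idx 3
Step 4: w='b' (idx 1), next='c' -> output (1, 'c'), add 'bc' as idx 4
Step 5: w='c' (idx 2), next='b' -> output (2, 'b'), add 'cb' as idx 5
Step 6: w='b' (idx 1), end of input -> output (1, '')


Encoded: [(0, 'b'), (0, 'c'), (1, 'b'), (1, 'c'), (2, 'b'), (1, '')]


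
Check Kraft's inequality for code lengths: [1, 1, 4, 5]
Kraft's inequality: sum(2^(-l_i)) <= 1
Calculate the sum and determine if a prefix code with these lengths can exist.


Sum = 2^(-1) + 2^(-1) + 2^(-4) + 2^(-5)
    = 0.5 + 0.5 + 0.0625 + 0.03125
    = 35/32 = 1.09375
Since 1.09375 > 1, Kraft's inequality is NOT satisfied.
A prefix code with these lengths CANNOT exist.

Kraft sum = 1.09375. Not satisfied.


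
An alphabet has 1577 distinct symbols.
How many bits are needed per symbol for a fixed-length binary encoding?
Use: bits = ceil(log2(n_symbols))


log2(1577) = 10.623
Bracket: 2^10 = 1024 < 1577 <= 2^11 = 2048
So ceil(log2(1577)) = 11

bits = ceil(log2(1577)) = ceil(10.623) = 11 bits


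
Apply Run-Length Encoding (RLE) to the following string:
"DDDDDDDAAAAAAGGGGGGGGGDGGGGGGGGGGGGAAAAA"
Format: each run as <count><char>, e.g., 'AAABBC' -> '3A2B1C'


Scanning runs left to right:
  i=0: run of 'D' x 7 -> '7D'
  i=7: run of 'A' x 6 -> '6A'
  i=13: run of 'G' x 9 -> '9G'
  i=22: run of 'D' x 1 -> '1D'
  i=23: run of 'G' x 12 -> '12G'
  i=35: run of 'A' x 5 -> '5A'

RLE = 7D6A9G1D12G5A


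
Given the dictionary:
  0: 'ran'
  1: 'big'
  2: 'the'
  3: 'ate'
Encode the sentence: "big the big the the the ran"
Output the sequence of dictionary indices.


Look up each word in the dictionary:
  'big' -> 1
  'the' -> 2
  'big' -> 1
  'the' -> 2
  'the' -> 2
  'the' -> 2
  'ran' -> 0

Encoded: [1, 2, 1, 2, 2, 2, 0]


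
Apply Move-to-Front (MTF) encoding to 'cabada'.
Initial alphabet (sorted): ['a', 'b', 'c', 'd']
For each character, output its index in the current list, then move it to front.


MTF encoding:
'c': index 2 in ['a', 'b', 'c', 'd'] -> ['c', 'a', 'b', 'd']
'a': index 1 in ['c', 'a', 'b', 'd'] -> ['a', 'c', 'b', 'd']
'b': index 2 in ['a', 'c', 'b', 'd'] -> ['b', 'a', 'c', 'd']
'a': index 1 in ['b', 'a', 'c', 'd'] -> ['a', 'b', 'c', 'd']
'd': index 3 in ['a', 'b', 'c', 'd'] -> ['d', 'a', 'b', 'c']
'a': index 1 in ['d', 'a', 'b', 'c'] -> ['a', 'd', 'b', 'c']


Output: [2, 1, 2, 1, 3, 1]


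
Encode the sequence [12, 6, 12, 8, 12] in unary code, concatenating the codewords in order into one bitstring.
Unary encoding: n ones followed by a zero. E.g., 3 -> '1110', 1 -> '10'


Encode each number as n ones followed by a terminating 0:
  12 -> 1111111111110 (13 bits)
  6 -> 1111110 (7 bits)
  12 -> 1111111111110 (13 bits)
  8 -> 111111110 (9 bits)
  12 -> 1111111111110 (13 bits)
Total length = 13 + 7 + 13 + 9 + 13 = 55 bits.

Unary([12, 6, 12, 8, 12]) = 1111111111110111111011111111111101111111101111111111110 (55 bits)


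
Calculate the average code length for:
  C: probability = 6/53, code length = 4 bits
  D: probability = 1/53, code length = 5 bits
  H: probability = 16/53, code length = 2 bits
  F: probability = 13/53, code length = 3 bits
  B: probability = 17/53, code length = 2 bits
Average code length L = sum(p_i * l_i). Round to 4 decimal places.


Weighted contributions p_i * l_i:
  C: (6/53) * 4 = 24/53
  D: (1/53) * 5 = 5/53
  H: (16/53) * 2 = 32/53
  F: (13/53) * 3 = 39/53
  B: (17/53) * 2 = 34/53
Sum = (24 + 5 + 32 + 39 + 34)/53 = 134/53

L = 134/53 = 2.5283 bits/symbol


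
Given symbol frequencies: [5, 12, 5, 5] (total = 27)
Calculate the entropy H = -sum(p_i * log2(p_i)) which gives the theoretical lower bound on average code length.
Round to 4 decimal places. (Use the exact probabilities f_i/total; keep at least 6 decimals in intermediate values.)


Per-symbol terms -p_i * log2(p_i) with p_i = f_i/27:
  p = 5/27 = 0.185185: log2(p) = -2.432959, -p*log2(p) = 0.450548
  p = 12/27 = 0.444444: log2(p) = -1.169925, -p*log2(p) = 0.519967
  p = 5/27 = 0.185185: log2(p) = -2.432959, -p*log2(p) = 0.450548
  p = 5/27 = 0.185185: log2(p) = -2.432959, -p*log2(p) = 0.450548
H = 0.450548 + 0.519967 + 0.450548 + 0.450548 = 1.871611

H = 1.8716 bits/symbol


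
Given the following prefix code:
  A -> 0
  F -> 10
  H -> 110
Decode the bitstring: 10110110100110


Decoding step by step:
Bits 10 -> F
Bits 110 -> H
Bits 110 -> H
Bits 10 -> F
Bits 0 -> A
Bits 110 -> H


Decoded message: FHHFAH


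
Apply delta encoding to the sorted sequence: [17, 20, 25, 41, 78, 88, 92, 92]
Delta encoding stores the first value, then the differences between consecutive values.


First value: 17
Deltas:
  20 - 17 = 3
  25 - 20 = 5
  41 - 25 = 16
  78 - 41 = 37
  88 - 78 = 10
  92 - 88 = 4
  92 - 92 = 0


Delta encoded: [17, 3, 5, 16, 37, 10, 4, 0]


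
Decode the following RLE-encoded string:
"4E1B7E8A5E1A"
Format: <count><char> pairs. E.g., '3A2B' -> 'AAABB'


Expanding each <count><char> pair:
  4E -> 'EEEE'
  1B -> 'B'
  7E -> 'EEEEEEE'
  8A -> 'AAAAAAAA'
  5E -> 'EEEEE'
  1A -> 'A'

Decoded = EEEEBEEEEEEEAAAAAAAAEEEEEA


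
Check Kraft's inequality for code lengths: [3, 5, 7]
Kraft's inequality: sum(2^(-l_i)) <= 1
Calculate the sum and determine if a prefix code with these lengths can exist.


Sum = 2^(-3) + 2^(-5) + 2^(-7)
    = 0.125 + 0.03125 + 0.0078125
    = 21/128 = 0.1640625
Since 0.1640625 <= 1, Kraft's inequality IS satisfied.
A prefix code with these lengths CAN exist.

Kraft sum = 0.1640625. Satisfied.


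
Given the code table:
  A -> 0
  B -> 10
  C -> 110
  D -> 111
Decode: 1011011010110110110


Decoding:
10 -> B
110 -> C
110 -> C
10 -> B
110 -> C
110 -> C
110 -> C


Result: BCCBCCC


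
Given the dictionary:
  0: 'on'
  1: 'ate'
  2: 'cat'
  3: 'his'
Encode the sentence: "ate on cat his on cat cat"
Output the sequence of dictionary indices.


Look up each word in the dictionary:
  'ate' -> 1
  'on' -> 0
  'cat' -> 2
  'his' -> 3
  'on' -> 0
  'cat' -> 2
  'cat' -> 2

Encoded: [1, 0, 2, 3, 0, 2, 2]


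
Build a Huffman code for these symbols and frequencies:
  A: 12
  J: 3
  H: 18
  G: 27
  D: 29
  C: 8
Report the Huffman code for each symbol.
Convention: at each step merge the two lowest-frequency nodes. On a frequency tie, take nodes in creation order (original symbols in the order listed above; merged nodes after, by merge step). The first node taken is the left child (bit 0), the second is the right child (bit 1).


Huffman tree construction:
Step 1: Merge J(3) + C(8) = 11
Step 2: Merge (J+C)(11) + A(12) = 23
Step 3: Merge H(18) + ((J+C)+A)(23) = 41
Step 4: Merge G(27) + D(29) = 56
Step 5: Merge (H+((J+C)+A))(41) + (G+D)(56) = 97
Read each symbol's code off the tree from the root (left child = 0, right child = 1).

Codes:
  A: 011 (length 3)
  J: 0100 (length 4)
  H: 00 (length 2)
  G: 10 (length 2)
  D: 11 (length 2)
  C: 0101 (length 4)
Average code length: 228/97 = 2.3505 bits/symbol


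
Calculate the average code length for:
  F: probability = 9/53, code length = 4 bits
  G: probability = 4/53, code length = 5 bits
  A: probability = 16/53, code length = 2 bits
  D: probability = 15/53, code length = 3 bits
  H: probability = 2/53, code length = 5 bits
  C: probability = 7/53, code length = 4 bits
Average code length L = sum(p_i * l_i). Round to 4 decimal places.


Weighted contributions p_i * l_i:
  F: (9/53) * 4 = 36/53
  G: (4/53) * 5 = 20/53
  A: (16/53) * 2 = 32/53
  D: (15/53) * 3 = 45/53
  H: (2/53) * 5 = 10/53
  C: (7/53) * 4 = 28/53
Sum = (36 + 20 + 32 + 45 + 10 + 28)/53 = 171/53

L = 171/53 = 3.2264 bits/symbol


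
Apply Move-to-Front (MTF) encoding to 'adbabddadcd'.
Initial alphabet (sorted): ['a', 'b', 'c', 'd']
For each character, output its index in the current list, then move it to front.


MTF encoding:
'a': index 0 in ['a', 'b', 'c', 'd'] -> ['a', 'b', 'c', 'd']
'd': index 3 in ['a', 'b', 'c', 'd'] -> ['d', 'a', 'b', 'c']
'b': index 2 in ['d', 'a', 'b', 'c'] -> ['b', 'd', 'a', 'c']
'a': index 2 in ['b', 'd', 'a', 'c'] -> ['a', 'b', 'd', 'c']
'b': index 1 in ['a', 'b', 'd', 'c'] -> ['b', 'a', 'd', 'c']
'd': index 2 in ['b', 'a', 'd', 'c'] -> ['d', 'b', 'a', 'c']
'd': index 0 in ['d', 'b', 'a', 'c'] -> ['d', 'b', 'a', 'c']
'a': index 2 in ['d', 'b', 'a', 'c'] -> ['a', 'd', 'b', 'c']
'd': index 1 in ['a', 'd', 'b', 'c'] -> ['d', 'a', 'b', 'c']
'c': index 3 in ['d', 'a', 'b', 'c'] -> ['c', 'd', 'a', 'b']
'd': index 1 in ['c', 'd', 'a', 'b'] -> ['d', 'c', 'a', 'b']


Output: [0, 3, 2, 2, 1, 2, 0, 2, 1, 3, 1]


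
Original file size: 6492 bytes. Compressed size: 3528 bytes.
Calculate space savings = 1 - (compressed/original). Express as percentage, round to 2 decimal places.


ratio = compressed/original = 3528/6492 = 0.543438
savings = 1 - ratio = 1 - 0.543438 = 0.456562
as a percentage: 0.456562 * 100 = 45.66%

Space savings = 1 - 3528/6492 = 45.66%


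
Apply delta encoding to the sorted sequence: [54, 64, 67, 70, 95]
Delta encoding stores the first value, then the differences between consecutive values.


First value: 54
Deltas:
  64 - 54 = 10
  67 - 64 = 3
  70 - 67 = 3
  95 - 70 = 25


Delta encoded: [54, 10, 3, 3, 25]


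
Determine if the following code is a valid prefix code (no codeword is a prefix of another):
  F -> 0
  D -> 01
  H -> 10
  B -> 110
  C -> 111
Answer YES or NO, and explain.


Checking each pair (does one codeword prefix another?):
  F='0' vs D='01': prefix -- VIOLATION

NO -- this is NOT a valid prefix code. F (0) is a prefix of D (01).


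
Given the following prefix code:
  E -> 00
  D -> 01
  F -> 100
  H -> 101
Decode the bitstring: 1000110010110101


Decoding step by step:
Bits 100 -> F
Bits 01 -> D
Bits 100 -> F
Bits 101 -> H
Bits 101 -> H
Bits 01 -> D


Decoded message: FDFHHD


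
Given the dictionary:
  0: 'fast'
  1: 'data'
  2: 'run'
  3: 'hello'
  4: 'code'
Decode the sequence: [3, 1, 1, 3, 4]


Look up each index in the dictionary:
  3 -> 'hello'
  1 -> 'data'
  1 -> 'data'
  3 -> 'hello'
  4 -> 'code'

Decoded: "hello data data hello code"


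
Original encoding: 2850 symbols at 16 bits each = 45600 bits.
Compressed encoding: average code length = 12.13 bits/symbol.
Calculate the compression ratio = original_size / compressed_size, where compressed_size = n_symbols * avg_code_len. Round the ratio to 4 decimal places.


original_size = n_symbols * orig_bits = 2850 * 16 = 45600 bits
compressed_size = n_symbols * avg_code_len = 2850 * 12.13 = 34570.5 bits
ratio = original_size / compressed_size = 45600 / 34570.5 = 1.319

Compression ratio = 1.319


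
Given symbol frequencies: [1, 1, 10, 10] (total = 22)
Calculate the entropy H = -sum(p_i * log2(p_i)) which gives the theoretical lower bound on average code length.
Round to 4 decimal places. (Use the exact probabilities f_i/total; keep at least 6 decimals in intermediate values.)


Per-symbol terms -p_i * log2(p_i) with p_i = f_i/22:
  p = 1/22 = 0.045455: log2(p) = -4.459432, -p*log2(p) = 0.202701
  p = 1/22 = 0.045455: log2(p) = -4.459432, -p*log2(p) = 0.202701
  p = 10/22 = 0.454545: log2(p) = -1.137504, -p*log2(p) = 0.517047
  p = 10/22 = 0.454545: log2(p) = -1.137504, -p*log2(p) = 0.517047
H = 0.202701 + 0.202701 + 0.517047 + 0.517047 = 1.439496

H = 1.4395 bits/symbol


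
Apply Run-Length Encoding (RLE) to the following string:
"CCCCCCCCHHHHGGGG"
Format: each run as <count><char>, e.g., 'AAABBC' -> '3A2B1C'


Scanning runs left to right:
  i=0: run of 'C' x 8 -> '8C'
  i=8: run of 'H' x 4 -> '4H'
  i=12: run of 'G' x 4 -> '4G'

RLE = 8C4H4G


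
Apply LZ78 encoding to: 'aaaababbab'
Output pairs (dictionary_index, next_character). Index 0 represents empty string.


LZ78 encoding steps:
Dictionary: {0: ''}
Step 1: w='' (idx 0), next='a' -> output (0, 'a'), add 'a' as idx 1
Step 2: w='a' (idx 1), next='a' -> output (1, 'a'), add 'aa' as idx 2
Step 3: w='a' (idx 1), next='b' -> output (1, 'b'), add 'ab' as idx 3
Step 4: w='ab' (idx 3), next='b' -> output (3, 'b'), add 'abb' as idx 4
Step 5: w='ab' (idx 3), end of input -> output (3, '')


Encoded: [(0, 'a'), (1, 'a'), (1, 'b'), (3, 'b'), (3, '')]


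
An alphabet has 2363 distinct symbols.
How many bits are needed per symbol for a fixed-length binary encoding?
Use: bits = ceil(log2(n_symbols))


log2(2363) = 11.2064
Bracket: 2^11 = 2048 < 2363 <= 2^12 = 4096
So ceil(log2(2363)) = 12

bits = ceil(log2(2363)) = ceil(11.2064) = 12 bits


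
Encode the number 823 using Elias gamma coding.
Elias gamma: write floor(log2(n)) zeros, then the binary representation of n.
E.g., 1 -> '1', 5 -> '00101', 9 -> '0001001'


num_bits = floor(log2(823)) + 1 = 10
leading_zeros = num_bits - 1 = 9
binary(823) = 1100110111

Elias gamma(823) = '000000000' + '1100110111' = 0000000001100110111 (19 bits)


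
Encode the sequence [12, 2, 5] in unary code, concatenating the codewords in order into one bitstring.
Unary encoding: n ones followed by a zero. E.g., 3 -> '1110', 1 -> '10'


Encode each number as n ones followed by a terminating 0:
  12 -> 1111111111110 (13 bits)
  2 -> 110 (3 bits)
  5 -> 111110 (6 bits)
Total length = 13 + 3 + 6 = 22 bits.

Unary([12, 2, 5]) = 1111111111110110111110 (22 bits)


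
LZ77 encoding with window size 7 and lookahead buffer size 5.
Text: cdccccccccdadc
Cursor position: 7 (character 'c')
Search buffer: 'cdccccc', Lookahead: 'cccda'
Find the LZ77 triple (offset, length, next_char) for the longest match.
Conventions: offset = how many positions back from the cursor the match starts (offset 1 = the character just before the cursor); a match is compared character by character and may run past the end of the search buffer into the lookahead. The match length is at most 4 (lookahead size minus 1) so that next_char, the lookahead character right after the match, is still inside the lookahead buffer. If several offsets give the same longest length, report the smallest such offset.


Try each offset into the search buffer:
  offset=1 (pos 6, char 'c'): match length 3
  offset=2 (pos 5, char 'c'): match length 3
  offset=3 (pos 4, char 'c'): match length 3
  offset=4 (pos 3, char 'c'): match length 3
  offset=5 (pos 2, char 'c'): match length 3
  offset=6 (pos 1, char 'd'): match length 0
  offset=7 (pos 0, char 'c'): match length 1
Longest match has length 3, found at offsets 1, 2, 3, 4, 5; take the smallest, offset 1.
next_char = character at position 7 + 3 = 10 -> 'd'

Best match: offset=1, length=3 (matching 'ccc' starting at position 6)
LZ77 triple: (1, 3, 'd')


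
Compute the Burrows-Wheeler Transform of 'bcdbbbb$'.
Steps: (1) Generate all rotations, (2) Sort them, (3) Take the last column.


Rotations (sorted):
  0: $bcdbbbb -> last char: b
  1: b$bcdbbb -> last char: b
  2: bb$bcdbb -> last char: b
  3: bbb$bcdb -> last char: b
  4: bbbb$bcd -> last char: d
  5: bcdbbbb$ -> last char: $
  6: cdbbbb$b -> last char: b
  7: dbbbb$bc -> last char: c


BWT = bbbbd$bc


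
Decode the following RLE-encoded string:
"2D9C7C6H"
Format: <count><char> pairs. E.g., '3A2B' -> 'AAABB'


Expanding each <count><char> pair:
  2D -> 'DD'
  9C -> 'CCCCCCCCC'
  7C -> 'CCCCCCC'
  6H -> 'HHHHHH'

Decoded = DDCCCCCCCCCCCCCCCCHHHHHH


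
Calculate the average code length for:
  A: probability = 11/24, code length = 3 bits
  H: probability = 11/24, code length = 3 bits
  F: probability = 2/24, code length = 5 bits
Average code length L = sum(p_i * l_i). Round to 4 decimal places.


Weighted contributions p_i * l_i:
  A: (11/24) * 3 = 33/24
  H: (11/24) * 3 = 33/24
  F: (2/24) * 5 = 10/24
Sum = (33 + 33 + 10)/24 = 76/24

L = 76/24 = 3.1667 bits/symbol


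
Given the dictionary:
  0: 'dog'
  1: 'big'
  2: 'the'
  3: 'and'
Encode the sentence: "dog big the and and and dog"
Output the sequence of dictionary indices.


Look up each word in the dictionary:
  'dog' -> 0
  'big' -> 1
  'the' -> 2
  'and' -> 3
  'and' -> 3
  'and' -> 3
  'dog' -> 0

Encoded: [0, 1, 2, 3, 3, 3, 0]


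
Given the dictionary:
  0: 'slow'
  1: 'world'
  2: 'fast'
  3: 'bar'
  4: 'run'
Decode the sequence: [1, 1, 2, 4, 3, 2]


Look up each index in the dictionary:
  1 -> 'world'
  1 -> 'world'
  2 -> 'fast'
  4 -> 'run'
  3 -> 'bar'
  2 -> 'fast'

Decoded: "world world fast run bar fast"


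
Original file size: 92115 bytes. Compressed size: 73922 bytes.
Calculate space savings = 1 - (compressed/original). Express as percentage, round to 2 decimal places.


ratio = compressed/original = 73922/92115 = 0.802497
savings = 1 - ratio = 1 - 0.802497 = 0.197503
as a percentage: 0.197503 * 100 = 19.75%

Space savings = 1 - 73922/92115 = 19.75%


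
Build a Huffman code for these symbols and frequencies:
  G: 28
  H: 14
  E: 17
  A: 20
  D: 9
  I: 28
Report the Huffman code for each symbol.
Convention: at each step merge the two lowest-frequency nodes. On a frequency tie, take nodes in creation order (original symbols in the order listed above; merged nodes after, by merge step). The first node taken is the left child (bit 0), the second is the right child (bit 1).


Huffman tree construction:
Step 1: Merge D(9) + H(14) = 23
Step 2: Merge E(17) + A(20) = 37
Step 3: Merge (D+H)(23) + G(28) = 51
Step 4: Merge I(28) + (E+A)(37) = 65
Step 5: Merge ((D+H)+G)(51) + (I+(E+A))(65) = 116
Read each symbol's code off the tree from the root (left child = 0, right child = 1).

Codes:
  G: 01 (length 2)
  H: 001 (length 3)
  E: 110 (length 3)
  A: 111 (length 3)
  D: 000 (length 3)
  I: 10 (length 2)
Average code length: 292/116 = 2.5172 bits/symbol


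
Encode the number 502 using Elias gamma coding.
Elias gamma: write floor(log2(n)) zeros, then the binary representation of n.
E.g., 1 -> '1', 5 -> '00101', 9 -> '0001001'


num_bits = floor(log2(502)) + 1 = 9
leading_zeros = num_bits - 1 = 8
binary(502) = 111110110

Elias gamma(502) = '00000000' + '111110110' = 00000000111110110 (17 bits)


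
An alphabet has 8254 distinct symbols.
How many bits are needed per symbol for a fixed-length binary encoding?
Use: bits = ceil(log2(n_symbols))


log2(8254) = 13.0109
Bracket: 2^13 = 8192 < 8254 <= 2^14 = 16384
So ceil(log2(8254)) = 14

bits = ceil(log2(8254)) = ceil(13.0109) = 14 bits


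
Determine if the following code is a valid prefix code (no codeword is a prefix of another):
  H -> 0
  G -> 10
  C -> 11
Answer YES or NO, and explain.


Checking each pair (does one codeword prefix another?):
  H='0' vs G='10': no prefix
  H='0' vs C='11': no prefix
  G='10' vs H='0': no prefix
  G='10' vs C='11': no prefix
  C='11' vs H='0': no prefix
  C='11' vs G='10': no prefix
No violation found over all pairs.

YES -- this is a valid prefix code. No codeword is a prefix of any other codeword.


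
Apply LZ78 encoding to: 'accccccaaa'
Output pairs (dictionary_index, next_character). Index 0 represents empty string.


LZ78 encoding steps:
Dictionary: {0: ''}
Step 1: w='' (idx 0), next='a' -> output (0, 'a'), add 'a' as idx 1
Step 2: w='' (idx 0), next='c' -> output (0, 'c'), add 'c' as idx 2
Step 3: w='c' (idx 2), next='c' -> output (2, 'c'), add 'cc' as idx 3
Step 4: w='cc' (idx 3), next='c' -> output (3, 'c'), add 'ccc' as idx 4
Step 5: w='a' (idx 1), next='a' -> output (1, 'a'), add 'aa' as idx 5
Step 6: w='a' (idx 1), end of input -> output (1, '')


Encoded: [(0, 'a'), (0, 'c'), (2, 'c'), (3, 'c'), (1, 'a'), (1, '')]


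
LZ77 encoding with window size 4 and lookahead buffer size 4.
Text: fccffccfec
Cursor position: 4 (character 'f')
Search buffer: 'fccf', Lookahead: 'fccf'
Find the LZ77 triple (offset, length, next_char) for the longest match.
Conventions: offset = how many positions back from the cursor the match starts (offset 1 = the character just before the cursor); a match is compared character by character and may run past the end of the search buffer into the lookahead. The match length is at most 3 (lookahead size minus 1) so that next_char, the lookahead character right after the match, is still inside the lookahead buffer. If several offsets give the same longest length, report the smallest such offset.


Try each offset into the search buffer:
  offset=1 (pos 3, char 'f'): match length 1
  offset=2 (pos 2, char 'c'): match length 0
  offset=3 (pos 1, char 'c'): match length 0
  offset=4 (pos 0, char 'f'): match length 3
Longest match has length 3 at offset 4.
next_char = character at position 4 + 3 = 7 -> 'f'

Best match: offset=4, length=3 (matching 'fcc' starting at position 0)
LZ77 triple: (4, 3, 'f')


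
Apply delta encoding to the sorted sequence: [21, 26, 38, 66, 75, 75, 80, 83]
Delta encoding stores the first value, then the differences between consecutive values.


First value: 21
Deltas:
  26 - 21 = 5
  38 - 26 = 12
  66 - 38 = 28
  75 - 66 = 9
  75 - 75 = 0
  80 - 75 = 5
  83 - 80 = 3


Delta encoded: [21, 5, 12, 28, 9, 0, 5, 3]


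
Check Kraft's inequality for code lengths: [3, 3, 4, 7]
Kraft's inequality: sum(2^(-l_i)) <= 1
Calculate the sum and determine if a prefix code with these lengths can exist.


Sum = 2^(-3) + 2^(-3) + 2^(-4) + 2^(-7)
    = 0.125 + 0.125 + 0.0625 + 0.0078125
    = 41/128 = 0.3203125
Since 0.3203125 <= 1, Kraft's inequality IS satisfied.
A prefix code with these lengths CAN exist.

Kraft sum = 0.3203125. Satisfied.


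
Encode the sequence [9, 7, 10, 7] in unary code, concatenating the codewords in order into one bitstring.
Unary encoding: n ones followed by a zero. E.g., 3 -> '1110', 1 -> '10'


Encode each number as n ones followed by a terminating 0:
  9 -> 1111111110 (10 bits)
  7 -> 11111110 (8 bits)
  10 -> 11111111110 (11 bits)
  7 -> 11111110 (8 bits)
Total length = 10 + 8 + 11 + 8 = 37 bits.

Unary([9, 7, 10, 7]) = 1111111110111111101111111111011111110 (37 bits)


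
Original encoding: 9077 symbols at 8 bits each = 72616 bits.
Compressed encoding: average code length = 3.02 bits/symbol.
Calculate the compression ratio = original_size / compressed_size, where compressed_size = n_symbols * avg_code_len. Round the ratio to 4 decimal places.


original_size = n_symbols * orig_bits = 9077 * 8 = 72616 bits
compressed_size = n_symbols * avg_code_len = 9077 * 3.02 = 27412.54 bits
ratio = original_size / compressed_size = 72616 / 27412.54 = 2.649

Compression ratio = 2.649


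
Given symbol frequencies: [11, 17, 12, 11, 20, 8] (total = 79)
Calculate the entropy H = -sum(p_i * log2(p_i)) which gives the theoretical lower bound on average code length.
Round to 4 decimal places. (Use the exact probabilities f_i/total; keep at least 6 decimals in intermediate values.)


Per-symbol terms -p_i * log2(p_i) with p_i = f_i/79:
  p = 11/79 = 0.139241: log2(p) = -2.844349, -p*log2(p) = 0.396049
  p = 17/79 = 0.215190: log2(p) = -2.216318, -p*log2(p) = 0.476929
  p = 12/79 = 0.151899: log2(p) = -2.718818, -p*log2(p) = 0.412985
  p = 11/79 = 0.139241: log2(p) = -2.844349, -p*log2(p) = 0.396049
  p = 20/79 = 0.253165: log2(p) = -1.981853, -p*log2(p) = 0.501735
  p = 8/79 = 0.101266: log2(p) = -3.303781, -p*log2(p) = 0.334560
H = 0.396049 + 0.476929 + 0.412985 + 0.396049 + 0.501735 + 0.334560 = 2.518307

H = 2.5183 bits/symbol


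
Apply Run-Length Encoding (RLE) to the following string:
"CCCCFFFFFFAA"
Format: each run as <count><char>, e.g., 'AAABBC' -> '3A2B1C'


Scanning runs left to right:
  i=0: run of 'C' x 4 -> '4C'
  i=4: run of 'F' x 6 -> '6F'
  i=10: run of 'A' x 2 -> '2A'

RLE = 4C6F2A


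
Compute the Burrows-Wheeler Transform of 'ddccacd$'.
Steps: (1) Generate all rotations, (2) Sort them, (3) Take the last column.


Rotations (sorted):
  0: $ddccacd -> last char: d
  1: acd$ddcc -> last char: c
  2: cacd$ddc -> last char: c
  3: ccacd$dd -> last char: d
  4: cd$ddcca -> last char: a
  5: d$ddccac -> last char: c
  6: dccacd$d -> last char: d
  7: ddccacd$ -> last char: $


BWT = dccdacd$


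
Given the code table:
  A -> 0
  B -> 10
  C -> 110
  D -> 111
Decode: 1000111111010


Decoding:
10 -> B
0 -> A
0 -> A
111 -> D
111 -> D
0 -> A
10 -> B


Result: BAADDAB


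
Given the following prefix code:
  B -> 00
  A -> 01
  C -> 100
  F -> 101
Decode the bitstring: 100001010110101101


Decoding step by step:
Bits 100 -> C
Bits 00 -> B
Bits 101 -> F
Bits 01 -> A
Bits 101 -> F
Bits 01 -> A
Bits 101 -> F


Decoded message: CBFAFAF


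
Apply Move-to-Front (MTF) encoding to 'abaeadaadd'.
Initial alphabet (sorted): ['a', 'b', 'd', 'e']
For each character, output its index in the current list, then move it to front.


MTF encoding:
'a': index 0 in ['a', 'b', 'd', 'e'] -> ['a', 'b', 'd', 'e']
'b': index 1 in ['a', 'b', 'd', 'e'] -> ['b', 'a', 'd', 'e']
'a': index 1 in ['b', 'a', 'd', 'e'] -> ['a', 'b', 'd', 'e']
'e': index 3 in ['a', 'b', 'd', 'e'] -> ['e', 'a', 'b', 'd']
'a': index 1 in ['e', 'a', 'b', 'd'] -> ['a', 'e', 'b', 'd']
'd': index 3 in ['a', 'e', 'b', 'd'] -> ['d', 'a', 'e', 'b']
'a': index 1 in ['d', 'a', 'e', 'b'] -> ['a', 'd', 'e', 'b']
'a': index 0 in ['a', 'd', 'e', 'b'] -> ['a', 'd', 'e', 'b']
'd': index 1 in ['a', 'd', 'e', 'b'] -> ['d', 'a', 'e', 'b']
'd': index 0 in ['d', 'a', 'e', 'b'] -> ['d', 'a', 'e', 'b']


Output: [0, 1, 1, 3, 1, 3, 1, 0, 1, 0]


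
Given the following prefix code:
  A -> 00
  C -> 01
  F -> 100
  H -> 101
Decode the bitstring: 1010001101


Decoding step by step:
Bits 101 -> H
Bits 00 -> A
Bits 01 -> C
Bits 101 -> H


Decoded message: HACH


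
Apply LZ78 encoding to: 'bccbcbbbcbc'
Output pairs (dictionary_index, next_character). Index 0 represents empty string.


LZ78 encoding steps:
Dictionary: {0: ''}
Step 1: w='' (idx 0), next='b' -> output (0, 'b'), add 'b' as idx 1
Step 2: w='' (idx 0), next='c' -> output (0, 'c'), add 'c' as idx 2
Step 3: w='c' (idx 2), next='b' -> output (2, 'b'), add 'cb' as idx 3
Step 4: w='cb' (idx 3), next='b' -> output (3, 'b'), add 'cbb' as idx 4
Step 5: w='b' (idx 1), next='c' -> output (1, 'c'), add 'bc' as idx 5
Step 6: w='bc' (idx 5), end of input -> output (5, '')


Encoded: [(0, 'b'), (0, 'c'), (2, 'b'), (3, 'b'), (1, 'c'), (5, '')]


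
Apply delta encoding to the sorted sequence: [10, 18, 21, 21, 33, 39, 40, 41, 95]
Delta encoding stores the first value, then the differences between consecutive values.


First value: 10
Deltas:
  18 - 10 = 8
  21 - 18 = 3
  21 - 21 = 0
  33 - 21 = 12
  39 - 33 = 6
  40 - 39 = 1
  41 - 40 = 1
  95 - 41 = 54


Delta encoded: [10, 8, 3, 0, 12, 6, 1, 1, 54]


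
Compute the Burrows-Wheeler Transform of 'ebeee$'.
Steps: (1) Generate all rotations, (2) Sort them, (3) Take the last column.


Rotations (sorted):
  0: $ebeee -> last char: e
  1: beee$e -> last char: e
  2: e$ebee -> last char: e
  3: ebeee$ -> last char: $
  4: ee$ebe -> last char: e
  5: eee$eb -> last char: b


BWT = eee$eb


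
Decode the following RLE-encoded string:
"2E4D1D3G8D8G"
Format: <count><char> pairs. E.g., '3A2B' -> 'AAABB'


Expanding each <count><char> pair:
  2E -> 'EE'
  4D -> 'DDDD'
  1D -> 'D'
  3G -> 'GGG'
  8D -> 'DDDDDDDD'
  8G -> 'GGGGGGGG'

Decoded = EEDDDDDGGGDDDDDDDDGGGGGGGG


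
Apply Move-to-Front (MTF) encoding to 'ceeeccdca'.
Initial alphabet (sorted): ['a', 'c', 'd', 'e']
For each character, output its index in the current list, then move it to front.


MTF encoding:
'c': index 1 in ['a', 'c', 'd', 'e'] -> ['c', 'a', 'd', 'e']
'e': index 3 in ['c', 'a', 'd', 'e'] -> ['e', 'c', 'a', 'd']
'e': index 0 in ['e', 'c', 'a', 'd'] -> ['e', 'c', 'a', 'd']
'e': index 0 in ['e', 'c', 'a', 'd'] -> ['e', 'c', 'a', 'd']
'c': index 1 in ['e', 'c', 'a', 'd'] -> ['c', 'e', 'a', 'd']
'c': index 0 in ['c', 'e', 'a', 'd'] -> ['c', 'e', 'a', 'd']
'd': index 3 in ['c', 'e', 'a', 'd'] -> ['d', 'c', 'e', 'a']
'c': index 1 in ['d', 'c', 'e', 'a'] -> ['c', 'd', 'e', 'a']
'a': index 3 in ['c', 'd', 'e', 'a'] -> ['a', 'c', 'd', 'e']


Output: [1, 3, 0, 0, 1, 0, 3, 1, 3]
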